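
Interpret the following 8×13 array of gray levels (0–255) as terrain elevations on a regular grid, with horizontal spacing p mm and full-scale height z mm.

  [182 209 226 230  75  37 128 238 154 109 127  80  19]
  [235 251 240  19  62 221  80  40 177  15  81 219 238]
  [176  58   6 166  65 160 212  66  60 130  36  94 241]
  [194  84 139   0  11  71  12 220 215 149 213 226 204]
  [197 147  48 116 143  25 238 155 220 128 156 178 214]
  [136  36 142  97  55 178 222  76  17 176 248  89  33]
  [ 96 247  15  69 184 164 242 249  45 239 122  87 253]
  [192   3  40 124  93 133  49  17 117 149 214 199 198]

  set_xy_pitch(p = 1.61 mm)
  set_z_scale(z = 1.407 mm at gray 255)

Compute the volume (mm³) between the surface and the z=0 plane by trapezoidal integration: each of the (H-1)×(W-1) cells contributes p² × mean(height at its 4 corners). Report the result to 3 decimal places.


height_mm = gray/255 × 1.407; cell vol = 1.61² × mean(4 corners)
unit = 1.61² × 1.407 / (4×255) = 0.00357557 mm³ per gray-sum
row 0: Σ corner-gray over 12 cells = 6710  → 23.9921
row 1: Σ corner-gray over 12 cells = 5806  → 20.7598
row 2: Σ corner-gray over 12 cells = 5601  → 20.0268
row 3: Σ corner-gray over 12 cells = 6597  → 23.5881
row 4: Σ corner-gray over 12 cells = 6360  → 22.7406
row 5: Σ corner-gray over 12 cells = 6516  → 23.2984
row 6: Σ corner-gray over 12 cells = 6341  → 22.6727
Σ rows: total corner-gray = 43931  → 157.0785 mm³

157.079


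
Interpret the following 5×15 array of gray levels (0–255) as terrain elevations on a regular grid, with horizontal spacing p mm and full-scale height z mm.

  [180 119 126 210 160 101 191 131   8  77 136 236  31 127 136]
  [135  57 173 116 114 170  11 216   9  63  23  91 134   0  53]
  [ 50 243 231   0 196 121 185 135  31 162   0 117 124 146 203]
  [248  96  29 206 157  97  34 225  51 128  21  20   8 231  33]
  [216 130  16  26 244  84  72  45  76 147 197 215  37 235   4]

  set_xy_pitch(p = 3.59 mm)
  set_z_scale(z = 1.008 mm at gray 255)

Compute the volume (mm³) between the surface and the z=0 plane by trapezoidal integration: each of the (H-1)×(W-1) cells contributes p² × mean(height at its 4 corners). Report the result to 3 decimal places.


height_mm = gray/255 × 1.008; cell vol = 3.59² × mean(4 corners)
unit = 3.59² × 1.008 / (4×255) = 0.0127365 mm³ per gray-sum
row 0: Σ corner-gray over 14 cells = 6164  → 78.5076
row 1: Σ corner-gray over 14 cells = 6177  → 78.6732
row 2: Σ corner-gray over 14 cells = 6522  → 83.0673
row 3: Σ corner-gray over 14 cells = 6155  → 78.3930
Σ rows: total corner-gray = 25018  → 318.6411 mm³

318.641


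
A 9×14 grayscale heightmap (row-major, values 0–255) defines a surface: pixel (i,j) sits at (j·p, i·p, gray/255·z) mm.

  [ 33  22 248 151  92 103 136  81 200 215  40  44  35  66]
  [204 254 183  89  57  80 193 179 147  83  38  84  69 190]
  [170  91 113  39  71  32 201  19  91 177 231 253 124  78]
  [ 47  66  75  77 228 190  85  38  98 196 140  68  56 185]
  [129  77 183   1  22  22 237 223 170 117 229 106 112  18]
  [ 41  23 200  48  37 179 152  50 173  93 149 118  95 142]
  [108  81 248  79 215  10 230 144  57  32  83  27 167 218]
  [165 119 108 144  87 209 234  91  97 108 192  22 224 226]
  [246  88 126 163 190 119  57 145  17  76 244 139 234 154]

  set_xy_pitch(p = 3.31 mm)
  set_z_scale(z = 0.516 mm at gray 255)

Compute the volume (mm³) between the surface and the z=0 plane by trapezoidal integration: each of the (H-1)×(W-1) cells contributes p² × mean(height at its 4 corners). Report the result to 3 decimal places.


279.492

height_mm = gray/255 × 0.516; cell vol = 3.31² × mean(4 corners)
unit = 3.31² × 0.516 / (4×255) = 0.0055425 mm³ per gray-sum
row 0: Σ corner-gray over 13 cells = 6139  → 34.0254
row 1: Σ corner-gray over 13 cells = 6438  → 35.6826
row 2: Σ corner-gray over 13 cells = 5998  → 33.2439
row 3: Σ corner-gray over 13 cells = 6011  → 33.3160
row 4: Σ corner-gray over 13 cells = 5962  → 33.0444
row 5: Σ corner-gray over 13 cells = 5889  → 32.6398
row 6: Σ corner-gray over 13 cells = 6733  → 37.3176
row 7: Σ corner-gray over 13 cells = 7257  → 40.2219
Σ rows: total corner-gray = 50427  → 279.4915 mm³


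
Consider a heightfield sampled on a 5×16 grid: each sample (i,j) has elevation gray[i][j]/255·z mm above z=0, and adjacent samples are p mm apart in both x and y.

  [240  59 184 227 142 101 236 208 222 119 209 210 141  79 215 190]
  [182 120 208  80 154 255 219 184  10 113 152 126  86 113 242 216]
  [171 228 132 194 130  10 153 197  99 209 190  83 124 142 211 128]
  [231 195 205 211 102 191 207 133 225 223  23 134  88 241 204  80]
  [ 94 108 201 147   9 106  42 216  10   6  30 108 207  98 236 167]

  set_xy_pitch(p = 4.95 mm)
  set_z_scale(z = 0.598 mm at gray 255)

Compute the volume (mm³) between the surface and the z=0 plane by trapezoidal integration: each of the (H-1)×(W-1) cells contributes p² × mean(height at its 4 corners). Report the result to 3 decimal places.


height_mm = gray/255 × 0.598; cell vol = 4.95² × mean(4 corners)
unit = 4.95² × 0.598 / (4×255) = 0.0143652 mm³ per gray-sum
row 0: Σ corner-gray over 15 cells = 9656  → 138.7103
row 1: Σ corner-gray over 15 cells = 9025  → 129.6459
row 2: Σ corner-gray over 15 cells = 9578  → 137.5898
row 3: Σ corner-gray over 15 cells = 8384  → 120.4378
Σ rows: total corner-gray = 36643  → 526.3837 mm³

526.384


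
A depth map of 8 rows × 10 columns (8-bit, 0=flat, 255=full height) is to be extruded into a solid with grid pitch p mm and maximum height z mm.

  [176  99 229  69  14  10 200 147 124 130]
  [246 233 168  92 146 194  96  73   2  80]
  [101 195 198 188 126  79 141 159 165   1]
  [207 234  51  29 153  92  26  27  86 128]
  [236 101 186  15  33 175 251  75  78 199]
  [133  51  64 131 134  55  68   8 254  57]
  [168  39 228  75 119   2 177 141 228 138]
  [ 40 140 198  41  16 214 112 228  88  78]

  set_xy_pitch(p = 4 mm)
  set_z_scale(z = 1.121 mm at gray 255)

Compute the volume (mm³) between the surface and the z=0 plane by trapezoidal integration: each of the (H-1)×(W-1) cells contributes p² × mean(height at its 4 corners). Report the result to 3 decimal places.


531.644

height_mm = gray/255 × 1.121; cell vol = 4² × mean(4 corners)
unit = 4² × 1.121 / (4×255) = 0.0175843 mm³ per gray-sum
row 0: Σ corner-gray over 9 cells = 4424  → 77.7930
row 1: Σ corner-gray over 9 cells = 4938  → 86.8313
row 2: Σ corner-gray over 9 cells = 4335  → 76.2280
row 3: Σ corner-gray over 9 cells = 3994  → 70.2317
row 4: Σ corner-gray over 9 cells = 3983  → 70.0383
row 5: Σ corner-gray over 9 cells = 4044  → 71.1110
row 6: Σ corner-gray over 9 cells = 4516  → 79.4108
Σ rows: total corner-gray = 30234  → 531.6441 mm³


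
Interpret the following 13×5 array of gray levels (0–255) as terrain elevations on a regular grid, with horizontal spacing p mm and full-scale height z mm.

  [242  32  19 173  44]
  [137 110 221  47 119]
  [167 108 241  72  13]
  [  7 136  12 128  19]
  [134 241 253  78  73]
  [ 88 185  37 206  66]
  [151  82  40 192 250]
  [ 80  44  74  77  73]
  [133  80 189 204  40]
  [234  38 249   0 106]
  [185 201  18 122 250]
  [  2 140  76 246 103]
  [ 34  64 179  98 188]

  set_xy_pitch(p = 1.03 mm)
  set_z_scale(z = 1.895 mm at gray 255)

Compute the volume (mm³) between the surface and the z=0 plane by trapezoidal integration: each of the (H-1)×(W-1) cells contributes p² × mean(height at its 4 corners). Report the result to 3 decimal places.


height_mm = gray/255 × 1.895; cell vol = 1.03² × mean(4 corners)
unit = 1.03² × 1.895 / (4×255) = 0.00197099 mm³ per gray-sum
row 0: Σ corner-gray over 4 cells = 1746  → 3.4413
row 1: Σ corner-gray over 4 cells = 2034  → 4.0090
row 2: Σ corner-gray over 4 cells = 1600  → 3.1536
row 3: Σ corner-gray over 4 cells = 1929  → 3.8020
row 4: Σ corner-gray over 4 cells = 2361  → 4.6535
row 5: Σ corner-gray over 4 cells = 2039  → 4.0188
row 6: Σ corner-gray over 4 cells = 1572  → 3.0984
row 7: Σ corner-gray over 4 cells = 1662  → 3.2758
row 8: Σ corner-gray over 4 cells = 2033  → 4.0070
row 9: Σ corner-gray over 4 cells = 2031  → 4.0031
row 10: Σ corner-gray over 4 cells = 2146  → 4.2297
row 11: Σ corner-gray over 4 cells = 1933  → 3.8099
Σ rows: total corner-gray = 23086  → 45.5022 mm³

45.502


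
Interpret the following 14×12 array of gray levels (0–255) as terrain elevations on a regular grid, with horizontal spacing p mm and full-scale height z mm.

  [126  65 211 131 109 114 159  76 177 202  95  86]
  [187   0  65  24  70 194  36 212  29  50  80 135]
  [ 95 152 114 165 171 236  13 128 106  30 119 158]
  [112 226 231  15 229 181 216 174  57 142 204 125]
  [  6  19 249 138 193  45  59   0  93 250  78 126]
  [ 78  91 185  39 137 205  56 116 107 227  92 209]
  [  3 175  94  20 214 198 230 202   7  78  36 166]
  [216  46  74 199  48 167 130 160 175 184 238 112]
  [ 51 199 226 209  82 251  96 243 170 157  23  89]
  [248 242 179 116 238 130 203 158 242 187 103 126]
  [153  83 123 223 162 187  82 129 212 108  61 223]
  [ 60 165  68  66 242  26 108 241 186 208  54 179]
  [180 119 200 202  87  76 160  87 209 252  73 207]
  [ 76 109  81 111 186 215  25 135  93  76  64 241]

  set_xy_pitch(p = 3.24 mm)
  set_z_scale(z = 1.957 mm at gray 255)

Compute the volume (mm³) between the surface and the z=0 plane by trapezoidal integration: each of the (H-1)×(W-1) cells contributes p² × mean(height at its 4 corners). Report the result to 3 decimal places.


1558.691

height_mm = gray/255 × 1.957; cell vol = 3.24² × mean(4 corners)
unit = 3.24² × 1.957 / (4×255) = 0.020141 mm³ per gray-sum
row 0: Σ corner-gray over 11 cells = 4732  → 95.3071
row 1: Σ corner-gray over 11 cells = 4563  → 91.9033
row 2: Σ corner-gray over 11 cells = 6308  → 127.0493
row 3: Σ corner-gray over 11 cells = 5967  → 120.1812
row 4: Σ corner-gray over 11 cells = 5177  → 104.2699
row 5: Σ corner-gray over 11 cells = 5474  → 110.2517
row 6: Σ corner-gray over 11 cells = 5847  → 117.7643
row 7: Σ corner-gray over 11 cells = 6622  → 133.3736
row 8: Σ corner-gray over 11 cells = 7422  → 149.4864
row 9: Σ corner-gray over 11 cells = 7086  → 142.7190
row 10: Σ corner-gray over 11 cells = 6083  → 122.5176
row 11: Σ corner-gray over 11 cells = 6284  → 126.5659
row 12: Σ corner-gray over 11 cells = 5824  → 117.3011
Σ rows: total corner-gray = 77389  → 1558.6906 mm³


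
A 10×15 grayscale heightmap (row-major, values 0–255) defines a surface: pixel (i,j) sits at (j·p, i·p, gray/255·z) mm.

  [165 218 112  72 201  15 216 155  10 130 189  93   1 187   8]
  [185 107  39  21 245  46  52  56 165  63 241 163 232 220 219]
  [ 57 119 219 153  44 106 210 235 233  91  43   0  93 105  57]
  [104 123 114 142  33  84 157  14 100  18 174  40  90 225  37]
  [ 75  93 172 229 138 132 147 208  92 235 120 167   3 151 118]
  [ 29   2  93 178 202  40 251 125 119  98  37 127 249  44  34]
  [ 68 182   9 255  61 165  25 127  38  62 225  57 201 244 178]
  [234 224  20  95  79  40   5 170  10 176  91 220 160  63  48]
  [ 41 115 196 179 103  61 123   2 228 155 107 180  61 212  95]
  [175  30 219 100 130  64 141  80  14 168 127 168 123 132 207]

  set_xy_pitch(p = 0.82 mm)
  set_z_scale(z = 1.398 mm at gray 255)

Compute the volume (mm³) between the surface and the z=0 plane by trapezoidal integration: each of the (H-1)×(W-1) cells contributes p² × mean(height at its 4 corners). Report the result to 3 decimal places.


56.286

height_mm = gray/255 × 1.398; cell vol = 0.82² × mean(4 corners)
unit = 0.82² × 1.398 / (4×255) = 0.000921584 mm³ per gray-sum
row 0: Σ corner-gray over 14 cells = 7075  → 6.5202
row 1: Σ corner-gray over 14 cells = 7120  → 6.5617
row 2: Σ corner-gray over 14 cells = 6185  → 5.7000
row 3: Σ corner-gray over 14 cells = 6736  → 6.2078
row 4: Σ corner-gray over 14 cells = 7160  → 6.5985
row 5: Σ corner-gray over 14 cells = 6741  → 6.2124
row 6: Σ corner-gray over 14 cells = 6536  → 6.0235
row 7: Σ corner-gray over 14 cells = 6568  → 6.0530
row 8: Σ corner-gray over 14 cells = 6954  → 6.4087
Σ rows: total corner-gray = 61075  → 56.2857 mm³


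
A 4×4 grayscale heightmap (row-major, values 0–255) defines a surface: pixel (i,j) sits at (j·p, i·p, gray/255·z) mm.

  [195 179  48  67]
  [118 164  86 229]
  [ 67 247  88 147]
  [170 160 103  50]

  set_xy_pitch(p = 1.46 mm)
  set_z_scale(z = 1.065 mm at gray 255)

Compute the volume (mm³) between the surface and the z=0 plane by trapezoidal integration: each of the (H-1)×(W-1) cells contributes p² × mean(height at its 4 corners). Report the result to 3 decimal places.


10.959

height_mm = gray/255 × 1.065; cell vol = 1.46² × mean(4 corners)
unit = 1.46² × 1.065 / (4×255) = 0.00222564 mm³ per gray-sum
row 0: Σ corner-gray over 3 cells = 1563  → 3.4787
row 1: Σ corner-gray over 3 cells = 1731  → 3.8526
row 2: Σ corner-gray over 3 cells = 1630  → 3.6278
Σ rows: total corner-gray = 4924  → 10.9591 mm³


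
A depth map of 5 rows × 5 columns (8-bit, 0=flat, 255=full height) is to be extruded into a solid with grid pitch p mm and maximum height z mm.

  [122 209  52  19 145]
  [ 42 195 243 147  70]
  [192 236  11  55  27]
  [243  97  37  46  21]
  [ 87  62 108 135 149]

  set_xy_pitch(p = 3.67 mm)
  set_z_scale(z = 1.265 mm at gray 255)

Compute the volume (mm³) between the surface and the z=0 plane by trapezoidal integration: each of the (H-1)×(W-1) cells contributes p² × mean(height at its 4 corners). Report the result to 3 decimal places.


height_mm = gray/255 × 1.265; cell vol = 3.67² × mean(4 corners)
unit = 3.67² × 1.265 / (4×255) = 0.0167041 mm³ per gray-sum
row 0: Σ corner-gray over 4 cells = 2109  → 35.2289
row 1: Σ corner-gray over 4 cells = 2105  → 35.1621
row 2: Σ corner-gray over 4 cells = 1447  → 24.1708
row 3: Σ corner-gray over 4 cells = 1470  → 24.5550
Σ rows: total corner-gray = 7131  → 119.1168 mm³

119.117


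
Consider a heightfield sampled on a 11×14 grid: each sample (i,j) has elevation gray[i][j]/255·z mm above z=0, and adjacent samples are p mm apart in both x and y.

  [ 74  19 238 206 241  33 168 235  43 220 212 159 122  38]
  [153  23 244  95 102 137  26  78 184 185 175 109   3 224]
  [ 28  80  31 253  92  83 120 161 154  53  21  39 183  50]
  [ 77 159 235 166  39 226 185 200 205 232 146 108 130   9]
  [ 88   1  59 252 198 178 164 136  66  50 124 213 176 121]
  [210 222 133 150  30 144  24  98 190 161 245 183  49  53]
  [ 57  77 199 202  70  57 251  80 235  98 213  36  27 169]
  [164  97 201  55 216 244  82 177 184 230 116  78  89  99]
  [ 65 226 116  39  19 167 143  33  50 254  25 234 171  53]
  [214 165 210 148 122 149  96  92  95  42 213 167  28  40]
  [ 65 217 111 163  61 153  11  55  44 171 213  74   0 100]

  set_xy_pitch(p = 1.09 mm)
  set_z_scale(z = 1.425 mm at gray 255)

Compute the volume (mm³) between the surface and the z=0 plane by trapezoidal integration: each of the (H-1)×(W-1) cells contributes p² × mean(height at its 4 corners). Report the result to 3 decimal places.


height_mm = gray/255 × 1.425; cell vol = 1.09² × mean(4 corners)
unit = 1.09² × 1.425 / (4×255) = 0.00165985 mm³ per gray-sum
row 0: Σ corner-gray over 13 cells = 7003  → 11.6239
row 1: Σ corner-gray over 13 cells = 5717  → 9.4893
row 2: Σ corner-gray over 13 cells = 6766  → 11.2305
row 3: Σ corner-gray over 13 cells = 7591  → 12.5999
row 4: Σ corner-gray over 13 cells = 6964  → 11.5592
row 5: Σ corner-gray over 13 cells = 6837  → 11.3484
row 6: Σ corner-gray over 13 cells = 7117  → 11.8131
row 7: Σ corner-gray over 13 cells = 6873  → 11.4081
row 8: Σ corner-gray over 13 cells = 6380  → 10.5898
row 9: Σ corner-gray over 13 cells = 6019  → 9.9906
Σ rows: total corner-gray = 67267  → 111.6528 mm³

111.653


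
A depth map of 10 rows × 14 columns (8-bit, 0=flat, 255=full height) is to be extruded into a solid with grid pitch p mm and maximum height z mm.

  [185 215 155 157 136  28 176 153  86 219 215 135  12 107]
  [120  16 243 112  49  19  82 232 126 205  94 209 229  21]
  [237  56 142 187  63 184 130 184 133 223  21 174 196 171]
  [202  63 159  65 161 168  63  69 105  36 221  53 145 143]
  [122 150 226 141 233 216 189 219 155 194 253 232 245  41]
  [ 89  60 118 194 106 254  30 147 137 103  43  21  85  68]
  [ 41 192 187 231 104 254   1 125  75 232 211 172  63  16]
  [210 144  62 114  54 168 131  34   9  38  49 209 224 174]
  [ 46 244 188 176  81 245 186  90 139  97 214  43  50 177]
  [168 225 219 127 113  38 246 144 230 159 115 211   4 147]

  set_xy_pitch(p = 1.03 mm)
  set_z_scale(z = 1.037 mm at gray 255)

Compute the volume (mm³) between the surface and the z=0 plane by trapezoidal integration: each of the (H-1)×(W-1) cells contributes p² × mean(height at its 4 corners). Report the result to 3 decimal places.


69.261

height_mm = gray/255 × 1.037; cell vol = 1.03² × mean(4 corners)
unit = 1.03² × 1.037 / (4×255) = 0.00107858 mm³ per gray-sum
row 0: Σ corner-gray over 13 cells = 7039  → 7.5921
row 1: Σ corner-gray over 13 cells = 7167  → 7.7302
row 2: Σ corner-gray over 13 cells = 6755  → 7.2858
row 3: Σ corner-gray over 13 cells = 8030  → 8.6610
row 4: Σ corner-gray over 13 cells = 7822  → 8.4367
row 5: Σ corner-gray over 13 cells = 6504  → 7.0151
row 6: Σ corner-gray over 13 cells = 6607  → 7.1262
row 7: Σ corner-gray over 13 cells = 6585  → 7.1025
row 8: Σ corner-gray over 13 cells = 7706  → 8.3116
Σ rows: total corner-gray = 64215  → 69.2611 mm³


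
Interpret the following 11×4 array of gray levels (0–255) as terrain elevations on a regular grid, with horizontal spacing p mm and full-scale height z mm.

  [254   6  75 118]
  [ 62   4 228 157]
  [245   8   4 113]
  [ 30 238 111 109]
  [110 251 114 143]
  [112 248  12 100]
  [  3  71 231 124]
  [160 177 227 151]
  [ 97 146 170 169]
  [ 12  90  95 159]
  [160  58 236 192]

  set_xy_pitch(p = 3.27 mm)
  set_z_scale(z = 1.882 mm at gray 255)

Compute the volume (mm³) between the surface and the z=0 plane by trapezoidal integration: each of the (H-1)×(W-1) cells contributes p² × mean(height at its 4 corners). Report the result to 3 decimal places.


height_mm = gray/255 × 1.882; cell vol = 3.27² × mean(4 corners)
unit = 3.27² × 1.882 / (4×255) = 0.0197294 mm³ per gray-sum
row 0: Σ corner-gray over 3 cells = 1217  → 24.0107
row 1: Σ corner-gray over 3 cells = 1065  → 21.0119
row 2: Σ corner-gray over 3 cells = 1219  → 24.0502
row 3: Σ corner-gray over 3 cells = 1820  → 35.9076
row 4: Σ corner-gray over 3 cells = 1715  → 33.8360
row 5: Σ corner-gray over 3 cells = 1463  → 28.8642
row 6: Σ corner-gray over 3 cells = 1850  → 36.4995
row 7: Σ corner-gray over 3 cells = 2017  → 39.7943
row 8: Σ corner-gray over 3 cells = 1439  → 28.3907
row 9: Σ corner-gray over 3 cells = 1481  → 29.2193
Σ rows: total corner-gray = 15286  → 301.5844 mm³

301.584


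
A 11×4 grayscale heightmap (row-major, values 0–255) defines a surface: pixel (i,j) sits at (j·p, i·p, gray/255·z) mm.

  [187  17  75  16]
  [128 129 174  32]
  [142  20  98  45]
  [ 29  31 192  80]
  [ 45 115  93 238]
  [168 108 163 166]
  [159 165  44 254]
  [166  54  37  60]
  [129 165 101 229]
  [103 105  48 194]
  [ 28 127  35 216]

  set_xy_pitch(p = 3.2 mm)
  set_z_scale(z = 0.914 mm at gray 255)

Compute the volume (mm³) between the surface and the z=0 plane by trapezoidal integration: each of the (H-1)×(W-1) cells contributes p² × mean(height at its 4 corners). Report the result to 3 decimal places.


height_mm = gray/255 × 0.914; cell vol = 3.2² × mean(4 corners)
unit = 3.2² × 0.914 / (4×255) = 0.00917584 mm³ per gray-sum
row 0: Σ corner-gray over 3 cells = 1153  → 10.5797
row 1: Σ corner-gray over 3 cells = 1189  → 10.9101
row 2: Σ corner-gray over 3 cells = 978  → 8.9740
row 3: Σ corner-gray over 3 cells = 1254  → 11.5065
row 4: Σ corner-gray over 3 cells = 1575  → 14.4520
row 5: Σ corner-gray over 3 cells = 1707  → 15.6632
row 6: Σ corner-gray over 3 cells = 1239  → 11.3689
row 7: Σ corner-gray over 3 cells = 1298  → 11.9102
row 8: Σ corner-gray over 3 cells = 1493  → 13.6995
row 9: Σ corner-gray over 3 cells = 1171  → 10.7449
Σ rows: total corner-gray = 13057  → 119.8090 mm³

119.809


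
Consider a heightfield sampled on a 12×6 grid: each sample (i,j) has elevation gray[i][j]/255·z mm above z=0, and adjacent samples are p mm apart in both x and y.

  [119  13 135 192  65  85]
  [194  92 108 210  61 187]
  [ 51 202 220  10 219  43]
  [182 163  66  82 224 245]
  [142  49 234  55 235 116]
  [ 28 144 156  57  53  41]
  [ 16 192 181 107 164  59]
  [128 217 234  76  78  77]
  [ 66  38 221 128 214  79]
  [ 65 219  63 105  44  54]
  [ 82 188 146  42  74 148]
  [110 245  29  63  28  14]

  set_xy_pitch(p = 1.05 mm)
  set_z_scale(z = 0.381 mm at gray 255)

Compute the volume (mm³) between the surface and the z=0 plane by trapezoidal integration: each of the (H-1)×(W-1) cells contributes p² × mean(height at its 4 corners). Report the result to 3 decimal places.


11.266

height_mm = gray/255 × 0.381; cell vol = 1.05² × mean(4 corners)
unit = 1.05² × 0.381 / (4×255) = 0.000411816 mm³ per gray-sum
row 0: Σ corner-gray over 5 cells = 2337  → 0.9624
row 1: Σ corner-gray over 5 cells = 2719  → 1.1197
row 2: Σ corner-gray over 5 cells = 2893  → 1.1914
row 3: Σ corner-gray over 5 cells = 2901  → 1.1947
row 4: Σ corner-gray over 5 cells = 2293  → 0.9443
row 5: Σ corner-gray over 5 cells = 2252  → 0.9274
row 6: Σ corner-gray over 5 cells = 2778  → 1.1440
row 7: Σ corner-gray over 5 cells = 2762  → 1.1374
row 8: Σ corner-gray over 5 cells = 2328  → 0.9587
row 9: Σ corner-gray over 5 cells = 2111  → 0.8693
row 10: Σ corner-gray over 5 cells = 1984  → 0.8170
Σ rows: total corner-gray = 27358  → 11.2665 mm³


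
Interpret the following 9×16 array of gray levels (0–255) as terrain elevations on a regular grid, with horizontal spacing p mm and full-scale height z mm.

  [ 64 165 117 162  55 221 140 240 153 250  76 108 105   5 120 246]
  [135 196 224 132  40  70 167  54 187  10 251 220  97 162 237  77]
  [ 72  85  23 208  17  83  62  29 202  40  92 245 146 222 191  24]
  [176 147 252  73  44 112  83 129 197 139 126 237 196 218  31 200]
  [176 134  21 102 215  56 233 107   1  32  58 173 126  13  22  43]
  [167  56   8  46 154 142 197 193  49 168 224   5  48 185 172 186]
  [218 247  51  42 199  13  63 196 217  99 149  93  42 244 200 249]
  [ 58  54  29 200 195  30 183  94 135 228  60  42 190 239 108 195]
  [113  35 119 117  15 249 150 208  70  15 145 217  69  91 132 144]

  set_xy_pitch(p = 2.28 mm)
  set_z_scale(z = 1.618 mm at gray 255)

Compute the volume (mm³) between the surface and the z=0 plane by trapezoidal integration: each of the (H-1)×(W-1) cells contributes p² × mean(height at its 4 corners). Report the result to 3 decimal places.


500.117

height_mm = gray/255 × 1.618; cell vol = 2.28² × mean(4 corners)
unit = 2.28² × 1.618 / (4×255) = 0.00824609 mm³ per gray-sum
row 0: Σ corner-gray over 15 cells = 8450  → 69.6795
row 1: Σ corner-gray over 15 cells = 7692  → 63.4289
row 2: Σ corner-gray over 15 cells = 7730  → 63.7423
row 3: Σ corner-gray over 15 cells = 7149  → 58.9513
row 4: Σ corner-gray over 15 cells = 6452  → 53.2038
row 5: Σ corner-gray over 15 cells = 7824  → 64.5174
row 6: Σ corner-gray over 15 cells = 8004  → 66.0017
row 7: Σ corner-gray over 15 cells = 7348  → 60.5923
Σ rows: total corner-gray = 60649  → 500.1171 mm³


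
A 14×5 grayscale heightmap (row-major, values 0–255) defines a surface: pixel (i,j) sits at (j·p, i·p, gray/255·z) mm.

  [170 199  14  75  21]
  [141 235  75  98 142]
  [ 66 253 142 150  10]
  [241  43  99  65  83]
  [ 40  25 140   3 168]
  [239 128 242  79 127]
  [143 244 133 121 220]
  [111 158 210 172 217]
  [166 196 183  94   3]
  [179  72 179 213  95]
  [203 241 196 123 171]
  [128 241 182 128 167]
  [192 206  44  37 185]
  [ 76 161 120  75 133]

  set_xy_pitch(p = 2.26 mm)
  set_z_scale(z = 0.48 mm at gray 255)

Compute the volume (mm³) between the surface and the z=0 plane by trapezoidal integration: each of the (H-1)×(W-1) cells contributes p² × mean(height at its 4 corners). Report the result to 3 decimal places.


70.093

height_mm = gray/255 × 0.48; cell vol = 2.26² × mean(4 corners)
unit = 2.26² × 0.48 / (4×255) = 0.00240358 mm³ per gray-sum
row 0: Σ corner-gray over 4 cells = 1866  → 4.4851
row 1: Σ corner-gray over 4 cells = 2265  → 5.4441
row 2: Σ corner-gray over 4 cells = 1904  → 4.5764
row 3: Σ corner-gray over 4 cells = 1282  → 3.0814
row 4: Σ corner-gray over 4 cells = 1808  → 4.3457
row 5: Σ corner-gray over 4 cells = 2623  → 6.3046
row 6: Σ corner-gray over 4 cells = 2767  → 6.6507
row 7: Σ corner-gray over 4 cells = 2523  → 6.0642
row 8: Σ corner-gray over 4 cells = 2317  → 5.5691
row 9: Σ corner-gray over 4 cells = 2696  → 6.4800
row 10: Σ corner-gray over 4 cells = 2891  → 6.9487
row 11: Σ corner-gray over 4 cells = 2348  → 5.6436
row 12: Σ corner-gray over 4 cells = 1872  → 4.4995
Σ rows: total corner-gray = 29162  → 70.0931 mm³


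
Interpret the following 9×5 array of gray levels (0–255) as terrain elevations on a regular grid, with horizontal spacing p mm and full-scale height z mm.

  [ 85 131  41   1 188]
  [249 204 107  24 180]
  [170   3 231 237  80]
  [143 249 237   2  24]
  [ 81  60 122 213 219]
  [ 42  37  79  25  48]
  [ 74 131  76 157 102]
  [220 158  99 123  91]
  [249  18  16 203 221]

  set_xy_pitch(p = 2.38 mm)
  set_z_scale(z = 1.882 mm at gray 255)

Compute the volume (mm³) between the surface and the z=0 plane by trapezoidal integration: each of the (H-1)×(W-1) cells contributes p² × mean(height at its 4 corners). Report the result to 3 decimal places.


159.958

height_mm = gray/255 × 1.882; cell vol = 2.38² × mean(4 corners)
unit = 2.38² × 1.882 / (4×255) = 0.0104514 mm³ per gray-sum
row 0: Σ corner-gray over 4 cells = 1718  → 17.9555
row 1: Σ corner-gray over 4 cells = 2291  → 23.9441
row 2: Σ corner-gray over 4 cells = 2335  → 24.4040
row 3: Σ corner-gray over 4 cells = 2233  → 23.3379
row 4: Σ corner-gray over 4 cells = 1462  → 15.2799
row 5: Σ corner-gray over 4 cells = 1276  → 13.3360
row 6: Σ corner-gray over 4 cells = 1975  → 20.6415
row 7: Σ corner-gray over 4 cells = 2015  → 21.0595
Σ rows: total corner-gray = 15305  → 159.9583 mm³


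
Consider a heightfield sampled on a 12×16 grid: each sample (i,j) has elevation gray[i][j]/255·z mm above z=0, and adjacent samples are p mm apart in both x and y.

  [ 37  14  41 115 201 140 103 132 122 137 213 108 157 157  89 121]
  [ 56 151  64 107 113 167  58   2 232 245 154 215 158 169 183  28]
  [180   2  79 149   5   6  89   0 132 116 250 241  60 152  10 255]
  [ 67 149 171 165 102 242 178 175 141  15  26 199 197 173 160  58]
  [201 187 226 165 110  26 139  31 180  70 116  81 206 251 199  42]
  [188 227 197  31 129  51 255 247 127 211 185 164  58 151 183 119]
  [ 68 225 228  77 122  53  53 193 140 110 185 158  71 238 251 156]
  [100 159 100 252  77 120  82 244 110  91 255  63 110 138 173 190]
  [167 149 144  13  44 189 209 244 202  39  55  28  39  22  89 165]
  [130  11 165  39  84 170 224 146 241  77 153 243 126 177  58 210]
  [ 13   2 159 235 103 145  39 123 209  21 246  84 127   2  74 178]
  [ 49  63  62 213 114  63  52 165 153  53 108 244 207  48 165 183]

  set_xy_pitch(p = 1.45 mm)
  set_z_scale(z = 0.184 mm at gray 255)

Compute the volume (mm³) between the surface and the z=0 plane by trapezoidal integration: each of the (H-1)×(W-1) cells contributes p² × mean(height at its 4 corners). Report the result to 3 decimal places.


height_mm = gray/255 × 0.184; cell vol = 1.45² × mean(4 corners)
unit = 1.45² × 0.184 / (4×255) = 0.000379275 mm³ per gray-sum
row 0: Σ corner-gray over 15 cells = 7736  → 2.9341
row 1: Σ corner-gray over 15 cells = 7137  → 2.7069
row 2: Σ corner-gray over 15 cells = 7328  → 2.7793
row 3: Σ corner-gray over 15 cells = 8528  → 3.2345
row 4: Σ corner-gray over 15 cells = 8956  → 3.3968
row 5: Σ corner-gray over 15 cells = 9171  → 3.4783
row 6: Σ corner-gray over 15 cells = 8670  → 3.2883
row 7: Σ corner-gray over 15 cells = 7502  → 2.8453
row 8: Σ corner-gray over 15 cells = 7432  → 2.8188
row 9: Σ corner-gray over 15 cells = 7497  → 2.8434
row 10: Σ corner-gray over 15 cells = 6981  → 2.6477
Σ rows: total corner-gray = 86938  → 32.9734 mm³

32.973


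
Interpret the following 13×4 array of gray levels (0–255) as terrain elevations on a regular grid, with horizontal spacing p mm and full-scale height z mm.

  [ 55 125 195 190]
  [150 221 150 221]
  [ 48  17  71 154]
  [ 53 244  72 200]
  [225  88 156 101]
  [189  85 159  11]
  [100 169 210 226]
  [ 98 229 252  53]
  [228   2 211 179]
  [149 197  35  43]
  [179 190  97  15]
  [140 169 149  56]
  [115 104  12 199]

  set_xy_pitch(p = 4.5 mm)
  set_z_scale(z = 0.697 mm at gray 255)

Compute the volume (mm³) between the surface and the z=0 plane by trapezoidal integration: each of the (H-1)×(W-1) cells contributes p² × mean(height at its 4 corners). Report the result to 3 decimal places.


height_mm = gray/255 × 0.697; cell vol = 4.5² × mean(4 corners)
unit = 4.5² × 0.697 / (4×255) = 0.0138375 mm³ per gray-sum
row 0: Σ corner-gray over 3 cells = 1998  → 27.6473
row 1: Σ corner-gray over 3 cells = 1491  → 20.6317
row 2: Σ corner-gray over 3 cells = 1263  → 17.4768
row 3: Σ corner-gray over 3 cells = 1699  → 23.5099
row 4: Σ corner-gray over 3 cells = 1502  → 20.7839
row 5: Σ corner-gray over 3 cells = 1772  → 24.5200
row 6: Σ corner-gray over 3 cells = 2197  → 30.4010
row 7: Σ corner-gray over 3 cells = 1946  → 26.9278
row 8: Σ corner-gray over 3 cells = 1489  → 20.6040
row 9: Σ corner-gray over 3 cells = 1424  → 19.7046
row 10: Σ corner-gray over 3 cells = 1600  → 22.1400
row 11: Σ corner-gray over 3 cells = 1378  → 19.0681
Σ rows: total corner-gray = 19759  → 273.4152 mm³

273.415


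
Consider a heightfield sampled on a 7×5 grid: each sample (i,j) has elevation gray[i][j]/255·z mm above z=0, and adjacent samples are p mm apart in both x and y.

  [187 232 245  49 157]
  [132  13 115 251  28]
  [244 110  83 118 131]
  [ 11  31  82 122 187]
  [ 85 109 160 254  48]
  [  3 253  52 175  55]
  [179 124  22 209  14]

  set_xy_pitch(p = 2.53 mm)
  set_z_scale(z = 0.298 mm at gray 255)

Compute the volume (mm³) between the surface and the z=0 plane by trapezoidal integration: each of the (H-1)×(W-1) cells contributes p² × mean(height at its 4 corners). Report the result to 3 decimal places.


height_mm = gray/255 × 0.298; cell vol = 2.53² × mean(4 corners)
unit = 2.53² × 0.298 / (4×255) = 0.00187007 mm³ per gray-sum
row 0: Σ corner-gray over 4 cells = 2314  → 4.3273
row 1: Σ corner-gray over 4 cells = 1915  → 3.5812
row 2: Σ corner-gray over 4 cells = 1665  → 3.1137
row 3: Σ corner-gray over 4 cells = 1847  → 3.4540
row 4: Σ corner-gray over 4 cells = 2197  → 4.1085
row 5: Σ corner-gray over 4 cells = 1921  → 3.5924
Σ rows: total corner-gray = 11859  → 22.1771 mm³

22.177


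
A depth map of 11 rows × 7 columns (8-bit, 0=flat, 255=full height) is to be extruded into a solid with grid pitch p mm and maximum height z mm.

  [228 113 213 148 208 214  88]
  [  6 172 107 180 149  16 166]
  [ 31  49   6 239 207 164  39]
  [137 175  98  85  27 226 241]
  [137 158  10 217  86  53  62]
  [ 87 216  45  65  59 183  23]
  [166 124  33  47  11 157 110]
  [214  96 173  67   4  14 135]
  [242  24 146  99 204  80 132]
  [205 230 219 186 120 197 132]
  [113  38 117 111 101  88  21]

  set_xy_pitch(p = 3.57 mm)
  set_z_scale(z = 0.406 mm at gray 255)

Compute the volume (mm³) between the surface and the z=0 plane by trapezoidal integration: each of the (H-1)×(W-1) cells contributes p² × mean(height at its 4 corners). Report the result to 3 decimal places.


144.955

height_mm = gray/255 × 0.406; cell vol = 3.57² × mean(4 corners)
unit = 3.57² × 0.406 / (4×255) = 0.00507297 mm³ per gray-sum
row 0: Σ corner-gray over 6 cells = 3528  → 17.8974
row 1: Σ corner-gray over 6 cells = 2820  → 14.3058
row 2: Σ corner-gray over 6 cells = 3000  → 15.2189
row 3: Σ corner-gray over 6 cells = 2847  → 14.4427
row 4: Σ corner-gray over 6 cells = 2493  → 12.6469
row 5: Σ corner-gray over 6 cells = 2266  → 11.4954
row 6: Σ corner-gray over 6 cells = 2077  → 10.5366
row 7: Σ corner-gray over 6 cells = 2537  → 12.8701
row 8: Σ corner-gray over 6 cells = 3721  → 18.8765
row 9: Σ corner-gray over 6 cells = 3285  → 16.6647
Σ rows: total corner-gray = 28574  → 144.9550 mm³


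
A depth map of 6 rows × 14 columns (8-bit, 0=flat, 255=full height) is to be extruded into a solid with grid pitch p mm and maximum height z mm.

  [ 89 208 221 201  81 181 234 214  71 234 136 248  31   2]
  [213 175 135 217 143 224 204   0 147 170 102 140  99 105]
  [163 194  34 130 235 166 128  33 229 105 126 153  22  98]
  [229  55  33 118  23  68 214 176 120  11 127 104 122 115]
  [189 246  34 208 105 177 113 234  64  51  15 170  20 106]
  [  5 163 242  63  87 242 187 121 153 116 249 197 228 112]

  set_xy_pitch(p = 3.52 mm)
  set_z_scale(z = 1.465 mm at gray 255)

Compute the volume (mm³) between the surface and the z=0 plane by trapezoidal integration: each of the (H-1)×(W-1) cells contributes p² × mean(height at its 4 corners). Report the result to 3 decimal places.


614.603

height_mm = gray/255 × 1.465; cell vol = 3.52² × mean(4 corners)
unit = 3.52² × 1.465 / (4×255) = 0.017796 mm³ per gray-sum
row 0: Σ corner-gray over 13 cells = 8041  → 143.0978
row 1: Σ corner-gray over 13 cells = 7201  → 128.1491
row 2: Σ corner-gray over 13 cells = 6057  → 107.7905
row 3: Σ corner-gray over 13 cells = 5855  → 104.1957
row 4: Σ corner-gray over 13 cells = 7382  → 131.3702
Σ rows: total corner-gray = 34536  → 614.6032 mm³


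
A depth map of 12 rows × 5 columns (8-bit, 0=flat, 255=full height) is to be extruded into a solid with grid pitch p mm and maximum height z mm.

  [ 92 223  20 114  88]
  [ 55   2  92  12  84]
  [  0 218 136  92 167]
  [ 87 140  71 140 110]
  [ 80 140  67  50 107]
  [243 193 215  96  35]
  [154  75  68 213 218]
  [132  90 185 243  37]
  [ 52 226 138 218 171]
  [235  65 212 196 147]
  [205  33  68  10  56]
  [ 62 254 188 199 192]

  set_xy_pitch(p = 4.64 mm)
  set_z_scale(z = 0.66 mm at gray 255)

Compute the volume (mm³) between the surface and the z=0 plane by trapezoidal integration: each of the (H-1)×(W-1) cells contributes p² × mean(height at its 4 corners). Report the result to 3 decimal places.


306.424

height_mm = gray/255 × 0.66; cell vol = 4.64² × mean(4 corners)
unit = 4.64² × 0.66 / (4×255) = 0.0139309 mm³ per gray-sum
row 0: Σ corner-gray over 4 cells = 1245  → 17.3440
row 1: Σ corner-gray over 4 cells = 1410  → 19.6426
row 2: Σ corner-gray over 4 cells = 1958  → 27.2767
row 3: Σ corner-gray over 4 cells = 1600  → 22.2895
row 4: Σ corner-gray over 4 cells = 1987  → 27.6807
row 5: Σ corner-gray over 4 cells = 2370  → 33.0163
row 6: Σ corner-gray over 4 cells = 2289  → 31.8879
row 7: Σ corner-gray over 4 cells = 2592  → 36.1089
row 8: Σ corner-gray over 4 cells = 2715  → 37.8224
row 9: Σ corner-gray over 4 cells = 1811  → 25.2289
row 10: Σ corner-gray over 4 cells = 2019  → 28.1265
Σ rows: total corner-gray = 21996  → 306.4245 mm³


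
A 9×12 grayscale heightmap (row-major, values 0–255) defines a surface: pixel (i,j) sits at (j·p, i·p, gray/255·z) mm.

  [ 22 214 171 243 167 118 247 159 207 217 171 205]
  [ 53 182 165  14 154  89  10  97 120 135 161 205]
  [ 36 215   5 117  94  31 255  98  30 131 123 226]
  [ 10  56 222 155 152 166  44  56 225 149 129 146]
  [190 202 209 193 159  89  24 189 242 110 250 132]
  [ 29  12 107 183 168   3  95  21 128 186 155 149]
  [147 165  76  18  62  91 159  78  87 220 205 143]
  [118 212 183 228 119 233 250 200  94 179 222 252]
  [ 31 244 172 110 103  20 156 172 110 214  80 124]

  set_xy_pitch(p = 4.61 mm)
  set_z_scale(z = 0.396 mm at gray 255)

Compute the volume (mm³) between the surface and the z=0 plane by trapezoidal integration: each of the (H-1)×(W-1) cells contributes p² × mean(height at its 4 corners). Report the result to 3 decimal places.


397.590

height_mm = gray/255 × 0.396; cell vol = 4.61² × mean(4 corners)
unit = 4.61² × 0.396 / (4×255) = 0.00825082 mm³ per gray-sum
row 0: Σ corner-gray over 11 cells = 6567  → 54.1831
row 1: Σ corner-gray over 11 cells = 4972  → 41.0231
row 2: Σ corner-gray over 11 cells = 5324  → 43.9273
row 3: Σ corner-gray over 11 cells = 6520  → 53.7953
row 4: Σ corner-gray over 11 cells = 5950  → 49.0924
row 5: Σ corner-gray over 11 cells = 4906  → 40.4785
row 6: Σ corner-gray over 11 cells = 6822  → 56.2871
row 7: Σ corner-gray over 11 cells = 7127  → 58.8036
Σ rows: total corner-gray = 48188  → 397.5903 mm³


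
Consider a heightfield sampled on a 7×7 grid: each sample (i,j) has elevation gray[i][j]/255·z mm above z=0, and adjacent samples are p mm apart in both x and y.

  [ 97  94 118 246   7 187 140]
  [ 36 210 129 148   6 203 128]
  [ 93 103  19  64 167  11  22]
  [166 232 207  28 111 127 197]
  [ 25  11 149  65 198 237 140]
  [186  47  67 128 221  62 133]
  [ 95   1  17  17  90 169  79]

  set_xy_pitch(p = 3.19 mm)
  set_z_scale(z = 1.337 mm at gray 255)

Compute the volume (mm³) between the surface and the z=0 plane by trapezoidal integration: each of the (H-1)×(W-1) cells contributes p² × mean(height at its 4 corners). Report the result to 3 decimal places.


height_mm = gray/255 × 1.337; cell vol = 3.19² × mean(4 corners)
unit = 3.19² × 1.337 / (4×255) = 0.0133387 mm³ per gray-sum
row 0: Σ corner-gray over 6 cells = 3097  → 41.3099
row 1: Σ corner-gray over 6 cells = 2399  → 31.9995
row 2: Σ corner-gray over 6 cells = 2616  → 34.8940
row 3: Σ corner-gray over 6 cells = 3258  → 43.4574
row 4: Σ corner-gray over 6 cells = 2854  → 38.0686
row 5: Σ corner-gray over 6 cells = 2131  → 28.4247
Σ rows: total corner-gray = 16355  → 218.1540 mm³

218.154


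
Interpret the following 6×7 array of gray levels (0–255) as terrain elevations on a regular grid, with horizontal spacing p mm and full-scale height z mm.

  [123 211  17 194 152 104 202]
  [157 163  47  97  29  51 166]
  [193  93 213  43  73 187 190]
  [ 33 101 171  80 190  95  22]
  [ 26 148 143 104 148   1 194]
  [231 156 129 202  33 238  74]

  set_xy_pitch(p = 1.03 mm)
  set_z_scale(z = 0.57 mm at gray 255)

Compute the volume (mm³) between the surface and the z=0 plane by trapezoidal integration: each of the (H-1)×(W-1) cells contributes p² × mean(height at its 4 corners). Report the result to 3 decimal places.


8.402

height_mm = gray/255 × 0.57; cell vol = 1.03² × mean(4 corners)
unit = 1.03² × 0.57 / (4×255) = 0.000592856 mm³ per gray-sum
row 0: Σ corner-gray over 6 cells = 2778  → 1.6470
row 1: Σ corner-gray over 6 cells = 2698  → 1.5995
row 2: Σ corner-gray over 6 cells = 2930  → 1.7371
row 3: Σ corner-gray over 6 cells = 2637  → 1.5634
row 4: Σ corner-gray over 6 cells = 3129  → 1.8550
Σ rows: total corner-gray = 14172  → 8.4020 mm³


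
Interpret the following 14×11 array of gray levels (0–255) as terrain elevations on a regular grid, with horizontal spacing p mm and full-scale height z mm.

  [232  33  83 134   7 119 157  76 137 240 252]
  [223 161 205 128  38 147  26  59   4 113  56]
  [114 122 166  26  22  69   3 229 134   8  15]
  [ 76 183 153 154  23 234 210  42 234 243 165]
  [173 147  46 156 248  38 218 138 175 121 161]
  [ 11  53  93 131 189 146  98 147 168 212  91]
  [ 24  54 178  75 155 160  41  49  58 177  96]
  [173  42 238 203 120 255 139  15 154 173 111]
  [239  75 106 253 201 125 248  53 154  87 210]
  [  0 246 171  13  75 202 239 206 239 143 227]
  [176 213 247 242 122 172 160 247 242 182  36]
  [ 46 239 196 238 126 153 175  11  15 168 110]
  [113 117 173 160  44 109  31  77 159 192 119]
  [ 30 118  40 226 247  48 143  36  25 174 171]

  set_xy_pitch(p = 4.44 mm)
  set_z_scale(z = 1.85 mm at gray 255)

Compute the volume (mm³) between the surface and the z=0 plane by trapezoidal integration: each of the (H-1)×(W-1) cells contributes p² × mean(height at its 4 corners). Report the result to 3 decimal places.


height_mm = gray/255 × 1.85; cell vol = 4.44² × mean(4 corners)
unit = 4.44² × 1.85 / (4×255) = 0.0357551 mm³ per gray-sum
row 0: Σ corner-gray over 10 cells = 4497  → 160.7905
row 1: Σ corner-gray over 10 cells = 3728  → 133.2949
row 2: Σ corner-gray over 10 cells = 4880  → 174.4847
row 3: Σ corner-gray over 10 cells = 6101  → 218.1416
row 4: Σ corner-gray over 10 cells = 5484  → 196.0807
row 5: Σ corner-gray over 10 cells = 4590  → 164.1157
row 6: Σ corner-gray over 10 cells = 4976  → 177.9172
row 7: Σ corner-gray over 10 cells = 6015  → 215.0667
row 8: Σ corner-gray over 10 cells = 6348  → 226.9731
row 9: Σ corner-gray over 10 cells = 7161  → 256.0420
row 10: Σ corner-gray over 10 cells = 6664  → 238.2717
row 11: Σ corner-gray over 10 cells = 5154  → 184.2816
row 12: Σ corner-gray over 10 cells = 4671  → 167.0119
Σ rows: total corner-gray = 70269  → 2512.4722 mm³

2512.472
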